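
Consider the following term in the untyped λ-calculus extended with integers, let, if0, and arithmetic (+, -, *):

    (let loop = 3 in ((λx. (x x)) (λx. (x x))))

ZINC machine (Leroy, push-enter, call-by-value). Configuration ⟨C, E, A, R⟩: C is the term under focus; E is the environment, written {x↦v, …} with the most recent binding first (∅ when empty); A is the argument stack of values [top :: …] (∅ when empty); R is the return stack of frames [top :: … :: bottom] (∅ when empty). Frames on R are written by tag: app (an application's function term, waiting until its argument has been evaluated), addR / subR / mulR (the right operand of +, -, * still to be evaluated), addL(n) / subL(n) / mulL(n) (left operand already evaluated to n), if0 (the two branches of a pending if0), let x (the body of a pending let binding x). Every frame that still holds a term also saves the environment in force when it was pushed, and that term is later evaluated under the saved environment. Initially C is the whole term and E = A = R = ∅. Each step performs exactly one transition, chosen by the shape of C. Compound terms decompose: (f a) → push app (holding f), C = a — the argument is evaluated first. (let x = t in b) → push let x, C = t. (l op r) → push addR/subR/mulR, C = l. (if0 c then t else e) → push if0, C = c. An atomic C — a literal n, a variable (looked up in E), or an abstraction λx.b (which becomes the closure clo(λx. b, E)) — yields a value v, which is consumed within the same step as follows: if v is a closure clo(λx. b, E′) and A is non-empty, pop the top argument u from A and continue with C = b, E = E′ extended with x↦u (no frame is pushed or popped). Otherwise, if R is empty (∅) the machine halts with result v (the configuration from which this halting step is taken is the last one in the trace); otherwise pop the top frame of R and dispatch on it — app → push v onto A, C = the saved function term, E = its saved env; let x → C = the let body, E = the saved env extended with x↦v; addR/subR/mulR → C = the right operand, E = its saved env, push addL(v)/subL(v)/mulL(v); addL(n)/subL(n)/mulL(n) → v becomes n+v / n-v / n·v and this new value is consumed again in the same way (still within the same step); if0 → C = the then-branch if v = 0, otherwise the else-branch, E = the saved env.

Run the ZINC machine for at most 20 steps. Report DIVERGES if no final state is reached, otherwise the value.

Answer: DIVERGES (no final state within 20 steps)

Execution trace:
t=0: [C=(let loop = 3 in ((λx. (x x)) (λx. (x x)))) | E=∅ | A=∅ | R=∅]
t=1: [C=3 | E=∅ | A=∅ | R=[let loop]]
t=2: [C=((λx. (x x)) (λx. (x x))) | E={loop↦3} | A=∅ | R=∅]
t=3: [C=(λx. (x x)) | E={loop↦3} | A=∅ | R=[app]]
t=4: [C=(λx. (x x)) | E={loop↦3} | A=[clo(λx. (x x), {loop↦3})] | R=∅]
t=5: [C=(x x) | E={x↦clo(λx. (x x), {loop↦3}), loop↦3} | A=∅ | R=∅]
t=6: [C=x | E={x↦clo(λx. (x x), {loop↦3}), loop↦3} | A=∅ | R=[app]]
t=7: [C=x | E={x↦clo(λx. (x x), {loop↦3}), loop↦3} | A=[clo(λx. (x x), {loop↦3})] | R=∅]
… configuration repeats with period 3 (steps 5–7 recur indefinitely) …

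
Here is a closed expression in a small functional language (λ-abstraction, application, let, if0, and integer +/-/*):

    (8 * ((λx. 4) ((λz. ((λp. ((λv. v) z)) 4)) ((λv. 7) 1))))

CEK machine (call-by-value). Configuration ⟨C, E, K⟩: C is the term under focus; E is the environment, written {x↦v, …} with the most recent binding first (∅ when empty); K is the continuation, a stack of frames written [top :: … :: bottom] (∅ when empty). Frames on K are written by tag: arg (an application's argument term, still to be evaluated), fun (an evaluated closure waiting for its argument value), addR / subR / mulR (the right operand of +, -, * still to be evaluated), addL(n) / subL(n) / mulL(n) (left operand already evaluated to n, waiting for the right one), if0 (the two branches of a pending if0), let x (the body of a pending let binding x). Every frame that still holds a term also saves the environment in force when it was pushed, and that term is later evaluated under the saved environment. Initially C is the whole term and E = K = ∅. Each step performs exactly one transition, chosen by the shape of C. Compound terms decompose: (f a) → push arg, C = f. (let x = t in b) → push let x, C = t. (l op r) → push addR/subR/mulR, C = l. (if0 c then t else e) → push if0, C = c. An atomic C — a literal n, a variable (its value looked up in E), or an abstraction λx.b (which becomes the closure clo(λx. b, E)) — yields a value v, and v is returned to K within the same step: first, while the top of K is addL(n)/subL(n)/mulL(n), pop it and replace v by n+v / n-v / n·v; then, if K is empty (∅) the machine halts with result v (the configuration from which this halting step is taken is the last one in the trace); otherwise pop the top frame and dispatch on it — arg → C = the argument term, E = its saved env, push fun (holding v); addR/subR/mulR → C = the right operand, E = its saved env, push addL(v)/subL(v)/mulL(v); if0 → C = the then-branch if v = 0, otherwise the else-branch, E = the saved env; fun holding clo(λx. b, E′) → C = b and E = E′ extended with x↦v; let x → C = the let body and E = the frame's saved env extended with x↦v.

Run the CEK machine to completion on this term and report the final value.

0. <C=(8 * ((λx. 4) ((λz. ((λp. ((λv. v) z)) 4)) ((λv. 7) 1)))), E=∅, K=∅>
1. <C=8, E=∅, K=[mulR]>
2. <C=((λx. 4) ((λz. ((λp. ((λv. v) z)) 4)) ((λv. 7) 1))), E=∅, K=[mulL(8)]>
3. <C=(λx. 4), E=∅, K=[arg :: mulL(8)]>
4. <C=((λz. ((λp. ((λv. v) z)) 4)) ((λv. 7) 1)), E=∅, K=[fun :: mulL(8)]>
5. <C=(λz. ((λp. ((λv. v) z)) 4)), E=∅, K=[arg :: fun :: mulL(8)]>
6. <C=((λv. 7) 1), E=∅, K=[fun :: fun :: mulL(8)]>
7. <C=(λv. 7), E=∅, K=[arg :: fun :: fun :: mulL(8)]>
8. <C=1, E=∅, K=[fun :: fun :: fun :: mulL(8)]>
9. <C=7, E={v↦1}, K=[fun :: fun :: mulL(8)]>
10. <C=((λp. ((λv. v) z)) 4), E={z↦7}, K=[fun :: mulL(8)]>
11. <C=(λp. ((λv. v) z)), E={z↦7}, K=[arg :: fun :: mulL(8)]>
12. <C=4, E={z↦7}, K=[fun :: fun :: mulL(8)]>
13. <C=((λv. v) z), E={p↦4, z↦7}, K=[fun :: mulL(8)]>
14. <C=(λv. v), E={p↦4, z↦7}, K=[arg :: fun :: mulL(8)]>
15. <C=z, E={p↦4, z↦7}, K=[fun :: fun :: mulL(8)]>
16. <C=v, E={v↦7, p↦4, z↦7}, K=[fun :: mulL(8)]>
17. <C=4, E={x↦7}, K=[mulL(8)]>
→ final value 32

Answer: 32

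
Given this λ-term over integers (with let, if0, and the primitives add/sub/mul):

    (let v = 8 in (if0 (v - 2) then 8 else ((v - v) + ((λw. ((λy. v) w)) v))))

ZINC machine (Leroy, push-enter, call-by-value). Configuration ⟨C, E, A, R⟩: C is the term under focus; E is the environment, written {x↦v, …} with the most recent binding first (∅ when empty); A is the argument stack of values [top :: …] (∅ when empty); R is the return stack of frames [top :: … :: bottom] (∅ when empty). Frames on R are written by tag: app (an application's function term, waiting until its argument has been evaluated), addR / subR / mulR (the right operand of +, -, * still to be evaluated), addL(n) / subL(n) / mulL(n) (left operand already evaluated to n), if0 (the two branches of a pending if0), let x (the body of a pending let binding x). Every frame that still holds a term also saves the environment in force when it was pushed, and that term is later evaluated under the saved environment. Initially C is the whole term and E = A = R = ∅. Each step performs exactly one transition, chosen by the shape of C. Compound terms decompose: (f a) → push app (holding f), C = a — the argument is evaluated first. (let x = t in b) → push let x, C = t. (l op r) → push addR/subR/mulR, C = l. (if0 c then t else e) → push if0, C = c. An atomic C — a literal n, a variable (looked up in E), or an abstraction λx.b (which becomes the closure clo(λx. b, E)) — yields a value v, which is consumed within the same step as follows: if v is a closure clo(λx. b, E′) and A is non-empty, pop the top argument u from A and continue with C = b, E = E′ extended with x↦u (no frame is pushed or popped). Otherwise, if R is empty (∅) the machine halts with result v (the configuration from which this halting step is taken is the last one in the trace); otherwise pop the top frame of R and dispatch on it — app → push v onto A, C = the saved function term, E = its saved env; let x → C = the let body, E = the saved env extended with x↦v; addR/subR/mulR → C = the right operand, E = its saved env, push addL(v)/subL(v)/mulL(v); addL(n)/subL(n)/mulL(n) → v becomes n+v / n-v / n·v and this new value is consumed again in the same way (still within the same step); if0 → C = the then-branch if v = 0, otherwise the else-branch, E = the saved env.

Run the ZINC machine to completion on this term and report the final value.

Answer: 8

Machine steps:
step 0: [C=(let v = 8 in (if0 (v - 2) then 8 else ((v - v) + ((λw. ((λy. v) w)) v)))) | E=∅ | A=∅ | R=∅]
step 1: [C=8 | E=∅ | A=∅ | R=[let v]]
step 2: [C=(if0 (v - 2) then 8 else ((v - v) + ((λw. ((λy. v) w)) v))) | E={v↦8} | A=∅ | R=∅]
step 3: [C=(v - 2) | E={v↦8} | A=∅ | R=[if0]]
step 4: [C=v | E={v↦8} | A=∅ | R=[subR :: if0]]
step 5: [C=2 | E={v↦8} | A=∅ | R=[subL(8) :: if0]]
step 6: [C=((v - v) + ((λw. ((λy. v) w)) v)) | E={v↦8} | A=∅ | R=∅]
step 7: [C=(v - v) | E={v↦8} | A=∅ | R=[addR]]
step 8: [C=v | E={v↦8} | A=∅ | R=[subR :: addR]]
step 9: [C=v | E={v↦8} | A=∅ | R=[subL(8) :: addR]]
step 10: [C=((λw. ((λy. v) w)) v) | E={v↦8} | A=∅ | R=[addL(0)]]
step 11: [C=v | E={v↦8} | A=∅ | R=[app :: addL(0)]]
step 12: [C=(λw. ((λy. v) w)) | E={v↦8} | A=[8] | R=[addL(0)]]
step 13: [C=((λy. v) w) | E={w↦8, v↦8} | A=∅ | R=[addL(0)]]
step 14: [C=w | E={w↦8, v↦8} | A=∅ | R=[app :: addL(0)]]
step 15: [C=(λy. v) | E={w↦8, v↦8} | A=[8] | R=[addL(0)]]
step 16: [C=v | E={y↦8, w↦8, v↦8} | A=∅ | R=[addL(0)]]
→ final value 8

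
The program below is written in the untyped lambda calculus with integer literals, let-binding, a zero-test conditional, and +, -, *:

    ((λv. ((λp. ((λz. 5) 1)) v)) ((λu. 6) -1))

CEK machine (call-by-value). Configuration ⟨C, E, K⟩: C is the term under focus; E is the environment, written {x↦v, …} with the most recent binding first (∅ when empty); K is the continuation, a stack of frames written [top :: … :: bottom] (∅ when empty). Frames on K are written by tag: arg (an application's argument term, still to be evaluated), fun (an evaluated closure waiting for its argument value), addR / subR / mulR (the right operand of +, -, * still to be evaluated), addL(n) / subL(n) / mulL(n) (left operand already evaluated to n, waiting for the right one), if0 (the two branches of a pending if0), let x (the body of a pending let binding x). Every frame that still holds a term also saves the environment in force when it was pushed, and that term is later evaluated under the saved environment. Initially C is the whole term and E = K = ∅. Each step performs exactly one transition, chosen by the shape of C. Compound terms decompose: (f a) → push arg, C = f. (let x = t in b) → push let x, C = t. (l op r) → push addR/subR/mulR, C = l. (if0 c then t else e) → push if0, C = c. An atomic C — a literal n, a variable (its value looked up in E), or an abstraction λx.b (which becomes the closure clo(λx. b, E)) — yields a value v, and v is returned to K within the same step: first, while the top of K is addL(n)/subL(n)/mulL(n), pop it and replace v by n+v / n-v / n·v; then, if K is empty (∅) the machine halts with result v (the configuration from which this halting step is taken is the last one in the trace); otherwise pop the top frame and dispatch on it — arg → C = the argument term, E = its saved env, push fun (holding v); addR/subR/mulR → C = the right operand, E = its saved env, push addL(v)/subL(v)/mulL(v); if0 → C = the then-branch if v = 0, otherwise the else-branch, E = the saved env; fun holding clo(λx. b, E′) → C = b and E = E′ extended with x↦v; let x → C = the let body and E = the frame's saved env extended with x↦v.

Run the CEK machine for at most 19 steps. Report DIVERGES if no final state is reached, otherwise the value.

0. ⟨C=((λv. ((λp. ((λz. 5) 1)) v)) ((λu. 6) -1)); E=∅; K=∅⟩
1. ⟨C=(λv. ((λp. ((λz. 5) 1)) v)); E=∅; K=[arg]⟩
2. ⟨C=((λu. 6) -1); E=∅; K=[fun]⟩
3. ⟨C=(λu. 6); E=∅; K=[arg :: fun]⟩
4. ⟨C=-1; E=∅; K=[fun :: fun]⟩
5. ⟨C=6; E={u↦-1}; K=[fun]⟩
6. ⟨C=((λp. ((λz. 5) 1)) v); E={v↦6}; K=∅⟩
7. ⟨C=(λp. ((λz. 5) 1)); E={v↦6}; K=[arg]⟩
8. ⟨C=v; E={v↦6}; K=[fun]⟩
9. ⟨C=((λz. 5) 1); E={p↦6, v↦6}; K=∅⟩
10. ⟨C=(λz. 5); E={p↦6, v↦6}; K=[arg]⟩
11. ⟨C=1; E={p↦6, v↦6}; K=[fun]⟩
12. ⟨C=5; E={z↦1, p↦6, v↦6}; K=∅⟩
→ final value 5

Answer: 5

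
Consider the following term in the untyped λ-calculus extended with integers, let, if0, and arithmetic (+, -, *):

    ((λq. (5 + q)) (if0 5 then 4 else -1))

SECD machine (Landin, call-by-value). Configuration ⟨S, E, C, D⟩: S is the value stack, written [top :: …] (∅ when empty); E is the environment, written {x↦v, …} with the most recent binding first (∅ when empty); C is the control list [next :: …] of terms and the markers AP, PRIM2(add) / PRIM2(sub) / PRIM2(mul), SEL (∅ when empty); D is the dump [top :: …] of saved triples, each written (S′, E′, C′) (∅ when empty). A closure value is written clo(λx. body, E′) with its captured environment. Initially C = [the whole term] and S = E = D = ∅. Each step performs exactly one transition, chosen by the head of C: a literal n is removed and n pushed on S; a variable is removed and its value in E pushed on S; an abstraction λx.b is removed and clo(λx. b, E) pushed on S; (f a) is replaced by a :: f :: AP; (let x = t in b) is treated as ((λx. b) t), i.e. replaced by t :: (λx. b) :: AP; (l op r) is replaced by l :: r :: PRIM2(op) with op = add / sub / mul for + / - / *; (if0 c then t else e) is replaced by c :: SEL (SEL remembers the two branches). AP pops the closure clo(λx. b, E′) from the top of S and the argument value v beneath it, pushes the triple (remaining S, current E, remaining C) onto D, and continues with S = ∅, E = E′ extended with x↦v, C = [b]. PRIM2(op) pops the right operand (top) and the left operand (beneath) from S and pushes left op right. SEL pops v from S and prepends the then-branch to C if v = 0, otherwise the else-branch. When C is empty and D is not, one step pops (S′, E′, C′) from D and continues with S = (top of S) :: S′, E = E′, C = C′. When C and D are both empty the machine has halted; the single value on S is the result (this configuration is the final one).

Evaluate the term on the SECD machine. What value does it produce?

Answer: 4

Execution trace:
[0] ⟨S=∅; E=∅; C=[((λq. (5 + q)) (if0 5 then 4 else -1))]; D=∅⟩
[1] ⟨S=∅; E=∅; C=[(if0 5 then 4 else -1) :: (λq. (5 + q)) :: AP]; D=∅⟩
[2] ⟨S=∅; E=∅; C=[5 :: SEL :: (λq. (5 + q)) :: AP]; D=∅⟩
[3] ⟨S=[5]; E=∅; C=[SEL :: (λq. (5 + q)) :: AP]; D=∅⟩
[4] ⟨S=∅; E=∅; C=[-1 :: (λq. (5 + q)) :: AP]; D=∅⟩
[5] ⟨S=[-1]; E=∅; C=[(λq. (5 + q)) :: AP]; D=∅⟩
[6] ⟨S=[clo(λq. (5 + q), ∅) :: -1]; E=∅; C=[AP]; D=∅⟩
[7] ⟨S=∅; E={q↦-1}; C=[(5 + q)]; D=[(∅, ∅, ∅)]⟩
[8] ⟨S=∅; E={q↦-1}; C=[5 :: q :: PRIM2(add)]; D=[(∅, ∅, ∅)]⟩
[9] ⟨S=[5]; E={q↦-1}; C=[q :: PRIM2(add)]; D=[(∅, ∅, ∅)]⟩
[10] ⟨S=[-1 :: 5]; E={q↦-1}; C=[PRIM2(add)]; D=[(∅, ∅, ∅)]⟩
[11] ⟨S=[4]; E={q↦-1}; C=∅; D=[(∅, ∅, ∅)]⟩
[12] ⟨S=[4]; E=∅; C=∅; D=∅⟩
→ final value 4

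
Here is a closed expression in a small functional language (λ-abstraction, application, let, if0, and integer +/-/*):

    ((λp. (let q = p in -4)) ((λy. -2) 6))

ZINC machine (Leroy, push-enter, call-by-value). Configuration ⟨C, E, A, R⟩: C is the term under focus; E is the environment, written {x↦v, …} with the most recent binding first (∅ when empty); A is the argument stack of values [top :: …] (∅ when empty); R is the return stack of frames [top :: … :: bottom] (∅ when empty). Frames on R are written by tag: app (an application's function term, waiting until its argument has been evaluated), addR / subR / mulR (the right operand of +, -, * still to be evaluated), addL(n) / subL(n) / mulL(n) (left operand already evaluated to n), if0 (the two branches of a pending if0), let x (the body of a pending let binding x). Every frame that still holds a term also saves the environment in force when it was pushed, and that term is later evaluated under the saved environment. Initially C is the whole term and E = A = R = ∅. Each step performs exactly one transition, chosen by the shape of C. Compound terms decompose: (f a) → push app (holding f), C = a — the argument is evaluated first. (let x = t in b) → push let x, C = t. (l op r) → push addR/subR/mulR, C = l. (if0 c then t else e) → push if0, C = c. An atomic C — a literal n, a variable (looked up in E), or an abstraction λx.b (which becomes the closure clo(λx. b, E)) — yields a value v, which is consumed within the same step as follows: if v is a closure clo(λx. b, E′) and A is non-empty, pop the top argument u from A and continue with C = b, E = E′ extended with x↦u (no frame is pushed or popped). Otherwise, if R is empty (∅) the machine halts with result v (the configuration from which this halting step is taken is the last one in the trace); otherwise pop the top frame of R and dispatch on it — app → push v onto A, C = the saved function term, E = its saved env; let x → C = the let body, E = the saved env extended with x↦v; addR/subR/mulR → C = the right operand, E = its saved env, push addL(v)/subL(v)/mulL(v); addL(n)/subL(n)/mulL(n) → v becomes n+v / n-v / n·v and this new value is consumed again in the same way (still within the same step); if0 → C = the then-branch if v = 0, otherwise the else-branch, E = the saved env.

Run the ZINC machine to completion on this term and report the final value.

t=0: ⟨C=((λp. (let q = p in -4)) ((λy. -2) 6)); E=∅; A=∅; R=∅⟩
t=1: ⟨C=((λy. -2) 6); E=∅; A=∅; R=[app]⟩
t=2: ⟨C=6; E=∅; A=∅; R=[app :: app]⟩
t=3: ⟨C=(λy. -2); E=∅; A=[6]; R=[app]⟩
t=4: ⟨C=-2; E={y↦6}; A=∅; R=[app]⟩
t=5: ⟨C=(λp. (let q = p in -4)); E=∅; A=[-2]; R=∅⟩
t=6: ⟨C=(let q = p in -4); E={p↦-2}; A=∅; R=∅⟩
t=7: ⟨C=p; E={p↦-2}; A=∅; R=[let q]⟩
t=8: ⟨C=-4; E={q↦-2, p↦-2}; A=∅; R=∅⟩
→ final value -4

Answer: -4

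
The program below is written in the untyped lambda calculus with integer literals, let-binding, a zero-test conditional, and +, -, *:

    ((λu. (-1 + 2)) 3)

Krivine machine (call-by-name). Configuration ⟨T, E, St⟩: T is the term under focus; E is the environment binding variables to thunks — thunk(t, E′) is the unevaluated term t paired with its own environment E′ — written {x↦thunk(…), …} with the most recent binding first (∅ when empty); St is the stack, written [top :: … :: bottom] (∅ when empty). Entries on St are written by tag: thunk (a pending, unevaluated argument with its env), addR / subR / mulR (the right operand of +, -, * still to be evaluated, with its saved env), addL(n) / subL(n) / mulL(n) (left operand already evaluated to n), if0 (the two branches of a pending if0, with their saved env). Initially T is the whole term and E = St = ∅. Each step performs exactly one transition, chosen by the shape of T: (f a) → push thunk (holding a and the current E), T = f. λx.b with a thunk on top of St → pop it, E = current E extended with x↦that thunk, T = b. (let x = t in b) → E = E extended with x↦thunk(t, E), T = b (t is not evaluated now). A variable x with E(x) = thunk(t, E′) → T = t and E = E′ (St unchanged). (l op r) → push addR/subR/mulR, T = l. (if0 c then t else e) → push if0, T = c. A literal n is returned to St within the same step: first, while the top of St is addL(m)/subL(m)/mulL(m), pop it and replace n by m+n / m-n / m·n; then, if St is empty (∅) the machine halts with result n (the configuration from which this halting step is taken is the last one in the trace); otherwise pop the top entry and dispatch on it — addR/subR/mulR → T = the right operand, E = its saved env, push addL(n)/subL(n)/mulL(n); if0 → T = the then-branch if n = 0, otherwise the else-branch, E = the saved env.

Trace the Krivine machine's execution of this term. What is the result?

Answer: 1

Execution trace:
0. [T=((λu. (-1 + 2)) 3) | E=∅ | St=∅]
1. [T=(λu. (-1 + 2)) | E=∅ | St=[thunk]]
2. [T=(-1 + 2) | E={u↦thunk(3, ∅)} | St=∅]
3. [T=-1 | E={u↦thunk(3, ∅)} | St=[addR]]
4. [T=2 | E={u↦thunk(3, ∅)} | St=[addL(-1)]]
→ final value 1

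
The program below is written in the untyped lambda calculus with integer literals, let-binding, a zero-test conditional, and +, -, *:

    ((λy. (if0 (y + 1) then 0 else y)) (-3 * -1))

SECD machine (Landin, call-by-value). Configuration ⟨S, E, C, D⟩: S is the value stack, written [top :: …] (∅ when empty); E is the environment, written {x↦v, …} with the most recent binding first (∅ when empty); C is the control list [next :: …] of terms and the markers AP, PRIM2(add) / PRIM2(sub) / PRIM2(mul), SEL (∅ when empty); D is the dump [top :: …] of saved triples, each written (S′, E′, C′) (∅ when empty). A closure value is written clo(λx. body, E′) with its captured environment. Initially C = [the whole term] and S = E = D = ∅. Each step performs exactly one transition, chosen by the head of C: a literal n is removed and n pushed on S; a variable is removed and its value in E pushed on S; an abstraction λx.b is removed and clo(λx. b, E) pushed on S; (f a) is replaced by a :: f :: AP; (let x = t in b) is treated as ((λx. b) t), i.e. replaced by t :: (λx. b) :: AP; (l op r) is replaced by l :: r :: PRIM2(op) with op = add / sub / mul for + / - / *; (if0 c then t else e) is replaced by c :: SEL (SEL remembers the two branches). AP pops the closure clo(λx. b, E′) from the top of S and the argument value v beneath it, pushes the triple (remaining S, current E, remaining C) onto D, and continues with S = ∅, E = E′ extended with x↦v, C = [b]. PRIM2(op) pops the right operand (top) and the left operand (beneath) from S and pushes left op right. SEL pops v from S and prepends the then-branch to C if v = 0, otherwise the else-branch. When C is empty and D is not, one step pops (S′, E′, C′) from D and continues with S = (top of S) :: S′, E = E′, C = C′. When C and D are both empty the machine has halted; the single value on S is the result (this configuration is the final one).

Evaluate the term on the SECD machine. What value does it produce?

Answer: 3

Derivation:
0. [S=∅ | E=∅ | C=[((λy. (if0 (y + 1) then 0 else y)) (-3 * -1))] | D=∅]
1. [S=∅ | E=∅ | C=[(-3 * -1) :: (λy. (if0 (y + 1) then 0 else y)) :: AP] | D=∅]
2. [S=∅ | E=∅ | C=[-3 :: -1 :: PRIM2(mul) :: (λy. (if0 (y + 1) then 0 else y)) :: AP] | D=∅]
3. [S=[-3] | E=∅ | C=[-1 :: PRIM2(mul) :: (λy. (if0 (y + 1) then 0 else y)) :: AP] | D=∅]
4. [S=[-1 :: -3] | E=∅ | C=[PRIM2(mul) :: (λy. (if0 (y + 1) then 0 else y)) :: AP] | D=∅]
5. [S=[3] | E=∅ | C=[(λy. (if0 (y + 1) then 0 else y)) :: AP] | D=∅]
6. [S=[clo(λy. (if0 (y + 1) then 0 else y), ∅) :: 3] | E=∅ | C=[AP] | D=∅]
7. [S=∅ | E={y↦3} | C=[(if0 (y + 1) then 0 else y)] | D=[(∅, ∅, ∅)]]
8. [S=∅ | E={y↦3} | C=[(y + 1) :: SEL] | D=[(∅, ∅, ∅)]]
9. [S=∅ | E={y↦3} | C=[y :: 1 :: PRIM2(add) :: SEL] | D=[(∅, ∅, ∅)]]
10. [S=[3] | E={y↦3} | C=[1 :: PRIM2(add) :: SEL] | D=[(∅, ∅, ∅)]]
11. [S=[1 :: 3] | E={y↦3} | C=[PRIM2(add) :: SEL] | D=[(∅, ∅, ∅)]]
12. [S=[4] | E={y↦3} | C=[SEL] | D=[(∅, ∅, ∅)]]
13. [S=∅ | E={y↦3} | C=[y] | D=[(∅, ∅, ∅)]]
14. [S=[3] | E={y↦3} | C=∅ | D=[(∅, ∅, ∅)]]
15. [S=[3] | E=∅ | C=∅ | D=∅]
→ final value 3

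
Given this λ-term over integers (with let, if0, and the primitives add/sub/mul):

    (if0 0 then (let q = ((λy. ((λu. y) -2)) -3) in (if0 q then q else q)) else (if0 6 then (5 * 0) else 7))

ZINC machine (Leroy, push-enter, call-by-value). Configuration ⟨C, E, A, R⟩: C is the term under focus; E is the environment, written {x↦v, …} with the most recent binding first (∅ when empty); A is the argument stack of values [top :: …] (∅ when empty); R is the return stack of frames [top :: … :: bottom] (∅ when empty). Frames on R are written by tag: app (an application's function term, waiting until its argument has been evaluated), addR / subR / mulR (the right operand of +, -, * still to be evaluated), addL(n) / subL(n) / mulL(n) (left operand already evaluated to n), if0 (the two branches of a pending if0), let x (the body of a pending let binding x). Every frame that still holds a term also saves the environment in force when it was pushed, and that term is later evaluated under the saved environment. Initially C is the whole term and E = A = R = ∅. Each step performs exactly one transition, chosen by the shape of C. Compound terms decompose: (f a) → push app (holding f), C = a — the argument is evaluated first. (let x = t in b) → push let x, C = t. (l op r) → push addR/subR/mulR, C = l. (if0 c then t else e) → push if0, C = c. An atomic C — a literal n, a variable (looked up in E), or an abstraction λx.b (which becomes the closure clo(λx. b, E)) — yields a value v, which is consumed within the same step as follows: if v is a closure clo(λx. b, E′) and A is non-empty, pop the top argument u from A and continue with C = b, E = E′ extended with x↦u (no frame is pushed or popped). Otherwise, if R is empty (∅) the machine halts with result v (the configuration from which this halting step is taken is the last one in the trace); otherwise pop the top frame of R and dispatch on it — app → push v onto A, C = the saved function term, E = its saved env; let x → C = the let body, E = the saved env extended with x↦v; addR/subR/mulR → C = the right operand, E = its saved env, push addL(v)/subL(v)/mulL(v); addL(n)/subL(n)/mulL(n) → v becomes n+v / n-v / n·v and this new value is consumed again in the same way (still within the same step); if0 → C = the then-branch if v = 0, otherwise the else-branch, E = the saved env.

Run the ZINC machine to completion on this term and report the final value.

Answer: -3

Derivation:
t=0: [C=(if0 0 then (let q = ((λy. ((λu. y) -2)) -3) in (if0 q then q else q)) else (if0 6 then (5 * 0) else 7)) | E=∅ | A=∅ | R=∅]
t=1: [C=0 | E=∅ | A=∅ | R=[if0]]
t=2: [C=(let q = ((λy. ((λu. y) -2)) -3) in (if0 q then q else q)) | E=∅ | A=∅ | R=∅]
t=3: [C=((λy. ((λu. y) -2)) -3) | E=∅ | A=∅ | R=[let q]]
t=4: [C=-3 | E=∅ | A=∅ | R=[app :: let q]]
t=5: [C=(λy. ((λu. y) -2)) | E=∅ | A=[-3] | R=[let q]]
t=6: [C=((λu. y) -2) | E={y↦-3} | A=∅ | R=[let q]]
t=7: [C=-2 | E={y↦-3} | A=∅ | R=[app :: let q]]
t=8: [C=(λu. y) | E={y↦-3} | A=[-2] | R=[let q]]
t=9: [C=y | E={u↦-2, y↦-3} | A=∅ | R=[let q]]
t=10: [C=(if0 q then q else q) | E={q↦-3} | A=∅ | R=∅]
t=11: [C=q | E={q↦-3} | A=∅ | R=[if0]]
t=12: [C=q | E={q↦-3} | A=∅ | R=∅]
→ final value -3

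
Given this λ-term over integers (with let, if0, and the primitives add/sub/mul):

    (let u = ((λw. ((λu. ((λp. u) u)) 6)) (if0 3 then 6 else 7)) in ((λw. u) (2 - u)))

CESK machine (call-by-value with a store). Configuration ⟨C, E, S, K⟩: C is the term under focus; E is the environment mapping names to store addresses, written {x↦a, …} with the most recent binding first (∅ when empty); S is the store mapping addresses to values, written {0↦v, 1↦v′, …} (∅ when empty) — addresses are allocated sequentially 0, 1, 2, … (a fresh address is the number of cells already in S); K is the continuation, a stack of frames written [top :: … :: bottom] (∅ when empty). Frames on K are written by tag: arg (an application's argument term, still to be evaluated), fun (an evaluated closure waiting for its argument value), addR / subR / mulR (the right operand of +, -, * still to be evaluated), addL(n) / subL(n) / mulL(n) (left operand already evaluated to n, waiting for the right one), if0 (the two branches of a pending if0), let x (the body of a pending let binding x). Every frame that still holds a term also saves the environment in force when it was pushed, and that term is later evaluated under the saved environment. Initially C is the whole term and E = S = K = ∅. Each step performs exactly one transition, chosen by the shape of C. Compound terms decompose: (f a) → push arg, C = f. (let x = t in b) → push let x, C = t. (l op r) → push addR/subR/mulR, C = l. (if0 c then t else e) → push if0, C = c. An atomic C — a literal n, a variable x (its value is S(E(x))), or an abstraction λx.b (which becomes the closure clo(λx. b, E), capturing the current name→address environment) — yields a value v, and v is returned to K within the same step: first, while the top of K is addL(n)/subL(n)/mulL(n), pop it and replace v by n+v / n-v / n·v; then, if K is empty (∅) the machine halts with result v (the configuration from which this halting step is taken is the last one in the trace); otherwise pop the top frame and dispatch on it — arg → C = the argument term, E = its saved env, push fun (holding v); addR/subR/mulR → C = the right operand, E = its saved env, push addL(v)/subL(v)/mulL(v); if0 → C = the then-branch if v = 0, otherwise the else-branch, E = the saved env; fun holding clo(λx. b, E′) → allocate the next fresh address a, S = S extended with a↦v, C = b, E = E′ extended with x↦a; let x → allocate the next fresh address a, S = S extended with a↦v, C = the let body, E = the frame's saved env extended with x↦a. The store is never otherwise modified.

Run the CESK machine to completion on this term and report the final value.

t=0: ⟨C=(let u = ((λw. ((λu. ((λp. u) u)) 6)) (if0 3 then 6 else 7)) in ((λw. u) (2 - u))); E=∅; S=∅; K=∅⟩
t=1: ⟨C=((λw. ((λu. ((λp. u) u)) 6)) (if0 3 then 6 else 7)); E=∅; S=∅; K=[let u]⟩
t=2: ⟨C=(λw. ((λu. ((λp. u) u)) 6)); E=∅; S=∅; K=[arg :: let u]⟩
t=3: ⟨C=(if0 3 then 6 else 7); E=∅; S=∅; K=[fun :: let u]⟩
t=4: ⟨C=3; E=∅; S=∅; K=[if0 :: fun :: let u]⟩
t=5: ⟨C=7; E=∅; S=∅; K=[fun :: let u]⟩
t=6: ⟨C=((λu. ((λp. u) u)) 6); E={w↦0}; S={0↦7}; K=[let u]⟩
t=7: ⟨C=(λu. ((λp. u) u)); E={w↦0}; S={0↦7}; K=[arg :: let u]⟩
t=8: ⟨C=6; E={w↦0}; S={0↦7}; K=[fun :: let u]⟩
t=9: ⟨C=((λp. u) u); E={u↦1, w↦0}; S={0↦7, 1↦6}; K=[let u]⟩
t=10: ⟨C=(λp. u); E={u↦1, w↦0}; S={0↦7, 1↦6}; K=[arg :: let u]⟩
t=11: ⟨C=u; E={u↦1, w↦0}; S={0↦7, 1↦6}; K=[fun :: let u]⟩
t=12: ⟨C=u; E={p↦2, u↦1, w↦0}; S={0↦7, 1↦6, 2↦6}; K=[let u]⟩
t=13: ⟨C=((λw. u) (2 - u)); E={u↦3}; S={0↦7, 1↦6, 2↦6, 3↦6}; K=∅⟩
t=14: ⟨C=(λw. u); E={u↦3}; S={0↦7, 1↦6, 2↦6, 3↦6}; K=[arg]⟩
t=15: ⟨C=(2 - u); E={u↦3}; S={0↦7, 1↦6, 2↦6, 3↦6}; K=[fun]⟩
t=16: ⟨C=2; E={u↦3}; S={0↦7, 1↦6, 2↦6, 3↦6}; K=[subR :: fun]⟩
t=17: ⟨C=u; E={u↦3}; S={0↦7, 1↦6, 2↦6, 3↦6}; K=[subL(2) :: fun]⟩
t=18: ⟨C=u; E={w↦4, u↦3}; S={0↦7, 1↦6, 2↦6, 3↦6, 4↦-4}; K=∅⟩
→ final value 6

Answer: 6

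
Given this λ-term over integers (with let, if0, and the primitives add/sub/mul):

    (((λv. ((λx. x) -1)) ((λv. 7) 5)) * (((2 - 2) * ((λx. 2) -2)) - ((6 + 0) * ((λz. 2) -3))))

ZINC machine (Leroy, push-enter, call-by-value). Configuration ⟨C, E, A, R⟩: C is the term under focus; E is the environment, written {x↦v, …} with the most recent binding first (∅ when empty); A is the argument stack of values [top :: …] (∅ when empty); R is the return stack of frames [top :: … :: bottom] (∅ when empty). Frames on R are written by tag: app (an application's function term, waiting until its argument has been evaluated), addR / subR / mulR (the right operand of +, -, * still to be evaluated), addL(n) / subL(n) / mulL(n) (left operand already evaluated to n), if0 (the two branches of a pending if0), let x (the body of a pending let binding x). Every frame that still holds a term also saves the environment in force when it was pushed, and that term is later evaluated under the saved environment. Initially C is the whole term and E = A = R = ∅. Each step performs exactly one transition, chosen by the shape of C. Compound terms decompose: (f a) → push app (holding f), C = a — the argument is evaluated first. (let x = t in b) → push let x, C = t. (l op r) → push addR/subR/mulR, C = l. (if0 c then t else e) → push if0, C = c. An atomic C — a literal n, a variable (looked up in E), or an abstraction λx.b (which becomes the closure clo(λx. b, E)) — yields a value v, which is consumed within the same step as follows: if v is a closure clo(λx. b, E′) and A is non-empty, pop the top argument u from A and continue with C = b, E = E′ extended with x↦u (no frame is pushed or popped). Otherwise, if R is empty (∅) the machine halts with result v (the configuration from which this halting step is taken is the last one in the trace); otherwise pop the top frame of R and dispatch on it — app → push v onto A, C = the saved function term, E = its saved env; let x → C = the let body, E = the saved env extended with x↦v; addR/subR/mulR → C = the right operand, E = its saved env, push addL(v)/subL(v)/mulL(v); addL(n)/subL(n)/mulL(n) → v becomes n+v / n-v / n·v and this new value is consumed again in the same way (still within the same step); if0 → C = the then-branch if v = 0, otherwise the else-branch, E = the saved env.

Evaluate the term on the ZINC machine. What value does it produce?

Answer: 12

Derivation:
step 0: [C=(((λv. ((λx. x) -1)) ((λv. 7) 5)) * (((2 - 2) * ((λx. 2) -2)) - ((6 + 0) * ((λz. 2) -3)))) | E=∅ | A=∅ | R=∅]
step 1: [C=((λv. ((λx. x) -1)) ((λv. 7) 5)) | E=∅ | A=∅ | R=[mulR]]
step 2: [C=((λv. 7) 5) | E=∅ | A=∅ | R=[app :: mulR]]
step 3: [C=5 | E=∅ | A=∅ | R=[app :: app :: mulR]]
step 4: [C=(λv. 7) | E=∅ | A=[5] | R=[app :: mulR]]
step 5: [C=7 | E={v↦5} | A=∅ | R=[app :: mulR]]
step 6: [C=(λv. ((λx. x) -1)) | E=∅ | A=[7] | R=[mulR]]
step 7: [C=((λx. x) -1) | E={v↦7} | A=∅ | R=[mulR]]
step 8: [C=-1 | E={v↦7} | A=∅ | R=[app :: mulR]]
step 9: [C=(λx. x) | E={v↦7} | A=[-1] | R=[mulR]]
step 10: [C=x | E={x↦-1, v↦7} | A=∅ | R=[mulR]]
step 11: [C=(((2 - 2) * ((λx. 2) -2)) - ((6 + 0) * ((λz. 2) -3))) | E=∅ | A=∅ | R=[mulL(-1)]]
step 12: [C=((2 - 2) * ((λx. 2) -2)) | E=∅ | A=∅ | R=[subR :: mulL(-1)]]
step 13: [C=(2 - 2) | E=∅ | A=∅ | R=[mulR :: subR :: mulL(-1)]]
step 14: [C=2 | E=∅ | A=∅ | R=[subR :: mulR :: subR :: mulL(-1)]]
step 15: [C=2 | E=∅ | A=∅ | R=[subL(2) :: mulR :: subR :: mulL(-1)]]
step 16: [C=((λx. 2) -2) | E=∅ | A=∅ | R=[mulL(0) :: subR :: mulL(-1)]]
step 17: [C=-2 | E=∅ | A=∅ | R=[app :: mulL(0) :: subR :: mulL(-1)]]
step 18: [C=(λx. 2) | E=∅ | A=[-2] | R=[mulL(0) :: subR :: mulL(-1)]]
step 19: [C=2 | E={x↦-2} | A=∅ | R=[mulL(0) :: subR :: mulL(-1)]]
step 20: [C=((6 + 0) * ((λz. 2) -3)) | E=∅ | A=∅ | R=[subL(0) :: mulL(-1)]]
step 21: [C=(6 + 0) | E=∅ | A=∅ | R=[mulR :: subL(0) :: mulL(-1)]]
step 22: [C=6 | E=∅ | A=∅ | R=[addR :: mulR :: subL(0) :: mulL(-1)]]
step 23: [C=0 | E=∅ | A=∅ | R=[addL(6) :: mulR :: subL(0) :: mulL(-1)]]
step 24: [C=((λz. 2) -3) | E=∅ | A=∅ | R=[mulL(6) :: subL(0) :: mulL(-1)]]
step 25: [C=-3 | E=∅ | A=∅ | R=[app :: mulL(6) :: subL(0) :: mulL(-1)]]
step 26: [C=(λz. 2) | E=∅ | A=[-3] | R=[mulL(6) :: subL(0) :: mulL(-1)]]
step 27: [C=2 | E={z↦-3} | A=∅ | R=[mulL(6) :: subL(0) :: mulL(-1)]]
→ final value 12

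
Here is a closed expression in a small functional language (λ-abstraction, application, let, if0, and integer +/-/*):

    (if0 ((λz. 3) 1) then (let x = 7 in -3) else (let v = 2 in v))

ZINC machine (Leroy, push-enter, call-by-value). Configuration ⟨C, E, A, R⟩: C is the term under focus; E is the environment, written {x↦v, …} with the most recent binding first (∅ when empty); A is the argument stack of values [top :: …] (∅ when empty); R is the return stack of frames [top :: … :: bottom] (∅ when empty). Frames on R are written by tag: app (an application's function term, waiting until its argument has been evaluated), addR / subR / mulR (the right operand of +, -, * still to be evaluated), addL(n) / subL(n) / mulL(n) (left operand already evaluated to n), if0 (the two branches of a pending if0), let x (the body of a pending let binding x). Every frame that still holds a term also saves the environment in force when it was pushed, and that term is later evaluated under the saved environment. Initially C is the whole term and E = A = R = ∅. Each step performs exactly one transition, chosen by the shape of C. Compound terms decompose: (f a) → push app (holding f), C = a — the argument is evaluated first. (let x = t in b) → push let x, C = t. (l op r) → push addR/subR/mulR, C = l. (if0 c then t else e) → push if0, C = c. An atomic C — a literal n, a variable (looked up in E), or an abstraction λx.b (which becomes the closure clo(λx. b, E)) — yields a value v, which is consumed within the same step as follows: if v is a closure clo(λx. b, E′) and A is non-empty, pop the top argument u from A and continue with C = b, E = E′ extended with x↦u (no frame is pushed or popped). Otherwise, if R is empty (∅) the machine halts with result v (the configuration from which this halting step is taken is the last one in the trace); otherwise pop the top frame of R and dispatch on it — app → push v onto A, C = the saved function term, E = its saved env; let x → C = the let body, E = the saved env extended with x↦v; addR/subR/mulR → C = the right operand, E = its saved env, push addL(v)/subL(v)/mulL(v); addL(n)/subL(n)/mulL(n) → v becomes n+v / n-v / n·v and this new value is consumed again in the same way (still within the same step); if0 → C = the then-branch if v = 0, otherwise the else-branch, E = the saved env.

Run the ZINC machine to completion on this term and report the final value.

Answer: 2

Machine steps:
step 0: <C=(if0 ((λz. 3) 1) then (let x = 7 in -3) else (let v = 2 in v)), E=∅, A=∅, R=∅>
step 1: <C=((λz. 3) 1), E=∅, A=∅, R=[if0]>
step 2: <C=1, E=∅, A=∅, R=[app :: if0]>
step 3: <C=(λz. 3), E=∅, A=[1], R=[if0]>
step 4: <C=3, E={z↦1}, A=∅, R=[if0]>
step 5: <C=(let v = 2 in v), E=∅, A=∅, R=∅>
step 6: <C=2, E=∅, A=∅, R=[let v]>
step 7: <C=v, E={v↦2}, A=∅, R=∅>
→ final value 2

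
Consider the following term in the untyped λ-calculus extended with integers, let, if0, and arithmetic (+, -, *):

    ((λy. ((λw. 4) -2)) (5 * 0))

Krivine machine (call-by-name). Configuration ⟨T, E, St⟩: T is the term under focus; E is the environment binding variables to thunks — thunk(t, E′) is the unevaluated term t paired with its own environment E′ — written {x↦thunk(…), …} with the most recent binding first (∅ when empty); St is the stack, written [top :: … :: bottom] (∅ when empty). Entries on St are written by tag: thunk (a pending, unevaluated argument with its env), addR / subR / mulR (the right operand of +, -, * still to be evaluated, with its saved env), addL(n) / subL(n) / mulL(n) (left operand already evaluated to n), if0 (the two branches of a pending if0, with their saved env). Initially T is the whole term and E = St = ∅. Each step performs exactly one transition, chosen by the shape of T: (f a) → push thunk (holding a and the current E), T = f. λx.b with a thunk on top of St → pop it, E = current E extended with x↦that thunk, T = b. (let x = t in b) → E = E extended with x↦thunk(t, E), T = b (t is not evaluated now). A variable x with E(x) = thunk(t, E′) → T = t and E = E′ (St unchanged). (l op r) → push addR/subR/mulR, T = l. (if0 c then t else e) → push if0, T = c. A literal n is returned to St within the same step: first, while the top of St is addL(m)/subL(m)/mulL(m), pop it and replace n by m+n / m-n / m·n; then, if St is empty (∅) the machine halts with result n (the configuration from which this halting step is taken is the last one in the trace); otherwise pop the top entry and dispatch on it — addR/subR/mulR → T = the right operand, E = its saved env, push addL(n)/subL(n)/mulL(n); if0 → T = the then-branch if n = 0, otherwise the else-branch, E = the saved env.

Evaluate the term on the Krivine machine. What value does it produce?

t=0: <T=((λy. ((λw. 4) -2)) (5 * 0)), E=∅, St=∅>
t=1: <T=(λy. ((λw. 4) -2)), E=∅, St=[thunk]>
t=2: <T=((λw. 4) -2), E={y↦thunk((5 * 0), ∅)}, St=∅>
t=3: <T=(λw. 4), E={y↦thunk((5 * 0), ∅)}, St=[thunk]>
t=4: <T=4, E={w↦thunk(-2, {y↦thunk((5 * 0), ∅)}), y↦thunk((5 * 0), ∅)}, St=∅>
→ final value 4

Answer: 4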